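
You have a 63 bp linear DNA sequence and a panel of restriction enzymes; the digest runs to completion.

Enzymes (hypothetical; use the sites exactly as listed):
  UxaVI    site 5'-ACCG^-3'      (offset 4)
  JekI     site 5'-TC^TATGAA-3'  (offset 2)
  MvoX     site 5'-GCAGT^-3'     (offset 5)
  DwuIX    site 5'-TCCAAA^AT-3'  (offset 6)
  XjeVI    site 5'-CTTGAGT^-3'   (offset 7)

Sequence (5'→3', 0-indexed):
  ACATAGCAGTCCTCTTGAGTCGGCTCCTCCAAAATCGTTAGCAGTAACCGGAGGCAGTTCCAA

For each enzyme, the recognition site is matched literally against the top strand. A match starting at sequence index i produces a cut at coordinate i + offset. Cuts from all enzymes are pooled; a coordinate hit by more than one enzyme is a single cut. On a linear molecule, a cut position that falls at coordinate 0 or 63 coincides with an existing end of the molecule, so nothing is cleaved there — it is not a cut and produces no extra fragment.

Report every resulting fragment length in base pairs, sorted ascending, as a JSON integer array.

Scan for sites:
  UxaVI ACCG/4: at [46] ⇒ [50]
  JekI (TCTATGAA, off=2): no sites
  MvoX GCAGT/5: at [5, 40, 53] ⇒ [10, 45, 58]
  DwuIX TCCAAAAT/6: at [27] ⇒ [33]
  XjeVI CTTGAGT/7: at [13] ⇒ [20]

Pooled cuts: [10, 20, 33, 45, 50, 58]

Fragments:
  [0,10): 10 bp
  [10,20): 10 bp
  [20,33): 13 bp
  [33,45): 12 bp
  [45,50): 5 bp
  [50,58): 8 bp
  [58,63): 5 bp

[5,5,8,10,10,12,13]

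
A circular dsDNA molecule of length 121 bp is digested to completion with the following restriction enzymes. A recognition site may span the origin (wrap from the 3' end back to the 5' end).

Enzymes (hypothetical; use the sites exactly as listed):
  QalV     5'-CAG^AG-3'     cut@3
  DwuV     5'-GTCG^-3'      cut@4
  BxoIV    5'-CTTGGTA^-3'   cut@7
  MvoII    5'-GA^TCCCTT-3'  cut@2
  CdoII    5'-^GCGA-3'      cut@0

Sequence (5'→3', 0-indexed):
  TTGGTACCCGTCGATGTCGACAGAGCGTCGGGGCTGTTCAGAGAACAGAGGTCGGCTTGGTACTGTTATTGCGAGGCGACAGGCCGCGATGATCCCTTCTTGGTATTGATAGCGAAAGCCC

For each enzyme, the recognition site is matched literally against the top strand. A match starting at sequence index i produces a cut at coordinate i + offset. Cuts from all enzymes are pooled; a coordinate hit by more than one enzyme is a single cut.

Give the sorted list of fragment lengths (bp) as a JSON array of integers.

[4,5,6,6,6,7,7,7,7,8,8,10,11,13,16]

Site scan:
  QalV (CAGAG, off=3): starts [20, 38, 45] → cuts [23, 41, 48]
  DwuV (GTCG, off=4): starts [9, 15, 26, 50] → cuts [13, 19, 30, 54]
  BxoIV (CTTGGTA, off=7): starts [55, 98, 120] → cuts [6, 62, 105]
  MvoII (GATCCCTT, off=2): starts [90] → cuts [92]
  CdoII (GCGA, off=0): starts [70, 75, 85, 111] → cuts [70, 75, 85, 111]

All cut coordinates (distinct, sorted): [6, 13, 19, 23, 30, 41, 48, 54, 62, 70, 75, 85, 92, 105, 111]

Fragment lengths:
  6→13: 7 bp
  13→19: 6 bp
  19→23: 4 bp
  23→30: 7 bp
  30→41: 11 bp
  41→48: 7 bp
  48→54: 6 bp
  54→62: 8 bp
  62→70: 8 bp
  70→75: 5 bp
  75→85: 10 bp
  85→92: 7 bp
  92→105: 13 bp
  105→111: 6 bp
  111→6 (wrap): 121-111+6 = 16 bp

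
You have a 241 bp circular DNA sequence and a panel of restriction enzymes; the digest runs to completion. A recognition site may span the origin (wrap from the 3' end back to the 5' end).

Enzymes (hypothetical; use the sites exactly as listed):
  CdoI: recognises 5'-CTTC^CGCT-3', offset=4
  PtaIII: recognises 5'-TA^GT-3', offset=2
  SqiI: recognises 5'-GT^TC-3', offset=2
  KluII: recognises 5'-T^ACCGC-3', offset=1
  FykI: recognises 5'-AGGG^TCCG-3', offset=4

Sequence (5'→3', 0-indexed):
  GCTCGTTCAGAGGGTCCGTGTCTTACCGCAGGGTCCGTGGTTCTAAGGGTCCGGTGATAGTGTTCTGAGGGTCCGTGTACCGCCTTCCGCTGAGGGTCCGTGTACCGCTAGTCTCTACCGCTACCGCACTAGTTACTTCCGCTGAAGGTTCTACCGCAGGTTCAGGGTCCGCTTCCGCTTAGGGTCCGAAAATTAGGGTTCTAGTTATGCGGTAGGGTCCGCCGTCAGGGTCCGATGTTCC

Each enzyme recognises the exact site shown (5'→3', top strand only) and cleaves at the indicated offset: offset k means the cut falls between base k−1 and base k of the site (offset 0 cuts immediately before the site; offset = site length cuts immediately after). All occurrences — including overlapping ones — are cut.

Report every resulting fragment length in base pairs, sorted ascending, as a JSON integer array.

[3,4,4,6,6,6,7,7,7,8,8,8,8,8,8,8,9,9,9,9,9,9,9,10,10,10,13,14,15]

Site scan:
  CdoI CTTCCGCT/4: at [83, 135, 171] ⇒ [87, 139, 175]
  PtaIII TAGT/2: at [57, 108, 129, 201] ⇒ [59, 110, 131, 203]
  SqiI GTTC/2: at [4, 39, 61, 147, 159, 197, 236] ⇒ [6, 41, 63, 149, 161, 199, 238]
  KluII TACCGC/1: at [23, 77, 102, 115, 121, 151] ⇒ [24, 78, 103, 116, 122, 152]
  FykI AGGGTCCG/4: at [10, 29, 45, 67, 92, 163, 180, 213, 226] ⇒ [14, 33, 49, 71, 96, 167, 184, 217, 230]

All cut coordinates (distinct, sorted): [6, 14, 24, 33, 41, 49, 59, 63, 71, 78, 87, 96, 103, 110, 116, 122, 131, 139, 149, 152, 161, 167, 175, 184, 199, 203, 217, 230, 238]

Fragment lengths:
  6→14: 8 bp
  14→24: 10 bp
  24→33: 9 bp
  33→41: 8 bp
  41→49: 8 bp
  49→59: 10 bp
  59→63: 4 bp
  63→71: 8 bp
  71→78: 7 bp
  78→87: 9 bp
  87→96: 9 bp
  96→103: 7 bp
  103→110: 7 bp
  110→116: 6 bp
  116→122: 6 bp
  122→131: 9 bp
  131→139: 8 bp
  139→149: 10 bp
  149→152: 3 bp
  152→161: 9 bp
  161→167: 6 bp
  167→175: 8 bp
  175→184: 9 bp
  184→199: 15 bp
  199→203: 4 bp
  203→217: 14 bp
  217→230: 13 bp
  230→238: 8 bp
  238→6 (wrap): 241-238+6 = 9 bp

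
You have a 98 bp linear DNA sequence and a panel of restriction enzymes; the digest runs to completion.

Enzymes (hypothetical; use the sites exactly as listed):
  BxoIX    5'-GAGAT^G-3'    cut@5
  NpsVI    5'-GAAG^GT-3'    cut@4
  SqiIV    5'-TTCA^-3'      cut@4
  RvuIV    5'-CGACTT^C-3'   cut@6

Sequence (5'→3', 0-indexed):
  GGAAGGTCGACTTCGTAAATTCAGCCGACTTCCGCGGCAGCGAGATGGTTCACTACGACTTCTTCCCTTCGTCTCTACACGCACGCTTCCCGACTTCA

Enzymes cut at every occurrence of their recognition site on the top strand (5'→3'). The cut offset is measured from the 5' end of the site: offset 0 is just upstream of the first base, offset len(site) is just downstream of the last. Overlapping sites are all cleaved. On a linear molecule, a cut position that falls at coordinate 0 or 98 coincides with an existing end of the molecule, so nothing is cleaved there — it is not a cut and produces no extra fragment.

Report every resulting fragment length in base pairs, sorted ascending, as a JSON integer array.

Site scan:
  BxoIX (GAGATG, off=5): starts [41] → cuts [46]
  NpsVI (GAAGGT, off=4): starts [1] → cuts [5]
  SqiIV (TTCA, off=4): starts [19, 48, 94] → cuts [23, 52] (position 98 is a terminus of the linear molecule — no cut)
  RvuIV (CGACTTC, off=6): starts [7, 25, 55, 90] → cuts [13, 31, 61, 96]

All cut coordinates (distinct, sorted): [5, 13, 23, 31, 46, 52, 61, 96]

Fragment lengths:
  [0,5): 5 bp
  [5,13): 8 bp
  [13,23): 10 bp
  [23,31): 8 bp
  [31,46): 15 bp
  [46,52): 6 bp
  [52,61): 9 bp
  [61,96): 35 bp
  [96,98): 2 bp

[2,5,6,8,8,9,10,15,35]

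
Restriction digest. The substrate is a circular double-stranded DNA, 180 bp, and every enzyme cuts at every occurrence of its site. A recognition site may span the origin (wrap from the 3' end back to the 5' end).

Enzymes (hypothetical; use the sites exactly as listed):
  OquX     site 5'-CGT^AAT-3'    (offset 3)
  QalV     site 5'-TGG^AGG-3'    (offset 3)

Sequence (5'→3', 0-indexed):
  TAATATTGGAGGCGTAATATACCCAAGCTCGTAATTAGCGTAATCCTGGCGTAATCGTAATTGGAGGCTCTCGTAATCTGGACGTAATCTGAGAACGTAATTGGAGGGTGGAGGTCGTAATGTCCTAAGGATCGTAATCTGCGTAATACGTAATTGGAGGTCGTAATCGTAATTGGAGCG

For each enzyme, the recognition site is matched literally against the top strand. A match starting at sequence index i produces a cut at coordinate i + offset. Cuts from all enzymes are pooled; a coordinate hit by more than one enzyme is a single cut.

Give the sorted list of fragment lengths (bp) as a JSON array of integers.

[6,6,6,6,6,6,7,7,7,7,8,9,9,10,11,11,11,13,17,17]

Site scan:
  OquX (CGTAAT, off=3): starts [12, 29, 38, 49, 55, 71, 82, 95, 115, 132, 141, 148, 161, 167, 178] → cuts [1, 15, 32, 41, 52, 58, 74, 85, 98, 118, 135, 144, 151, 164, 170]
  QalV (TGGAGG, off=3): starts [6, 61, 101, 108, 154] → cuts [9, 64, 104, 111, 157]

Pooled cuts: [1, 9, 15, 32, 41, 52, 58, 64, 74, 85, 98, 104, 111, 118, 135, 144, 151, 157, 164, 170]

Fragments:
  1→9: 8 bp
  9→15: 6 bp
  15→32: 17 bp
  32→41: 9 bp
  41→52: 11 bp
  52→58: 6 bp
  58→64: 6 bp
  64→74: 10 bp
  74→85: 11 bp
  85→98: 13 bp
  98→104: 6 bp
  104→111: 7 bp
  111→118: 7 bp
  118→135: 17 bp
  135→144: 9 bp
  144→151: 7 bp
  151→157: 6 bp
  157→164: 7 bp
  164→170: 6 bp
  170→1 (wrap): 180-170+1 = 11 bp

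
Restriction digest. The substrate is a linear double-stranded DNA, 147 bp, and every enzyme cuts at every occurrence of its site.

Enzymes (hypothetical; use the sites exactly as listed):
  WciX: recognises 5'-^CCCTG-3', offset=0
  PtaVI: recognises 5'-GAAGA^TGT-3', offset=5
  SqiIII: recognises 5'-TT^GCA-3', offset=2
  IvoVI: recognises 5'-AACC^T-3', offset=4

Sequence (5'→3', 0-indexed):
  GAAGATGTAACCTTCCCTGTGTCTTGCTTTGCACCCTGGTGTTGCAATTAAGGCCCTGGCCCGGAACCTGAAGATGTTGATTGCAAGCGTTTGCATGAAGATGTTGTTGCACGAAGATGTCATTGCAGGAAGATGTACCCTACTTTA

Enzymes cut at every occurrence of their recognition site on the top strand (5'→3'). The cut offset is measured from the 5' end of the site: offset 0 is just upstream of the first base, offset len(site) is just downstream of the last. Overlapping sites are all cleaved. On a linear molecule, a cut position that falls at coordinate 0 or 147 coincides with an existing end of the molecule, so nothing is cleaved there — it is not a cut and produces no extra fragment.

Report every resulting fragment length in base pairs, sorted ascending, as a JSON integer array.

[2,3,5,6,7,7,7,8,9,9,9,10,10,10,14,15,16]

Scan for sites:
  WciX CCCTG/0: at [14, 33, 53] ⇒ [14, 33, 53]
  PtaVI GAAGATGT/5: at [0, 69, 96, 112, 128] ⇒ [5, 74, 101, 117, 133]
  SqiIII TTGCA/2: at [28, 41, 80, 90, 106, 122] ⇒ [30, 43, 82, 92, 108, 124]
  IvoVI AACCT/4: at [8, 64] ⇒ [12, 68]

All cut coordinates (distinct, sorted): [5, 12, 14, 30, 33, 43, 53, 68, 74, 82, 92, 101, 108, 117, 124, 133]

Fragment lengths:
  [0,5): 5 bp
  [5,12): 7 bp
  [12,14): 2 bp
  [14,30): 16 bp
  [30,33): 3 bp
  [33,43): 10 bp
  [43,53): 10 bp
  [53,68): 15 bp
  [68,74): 6 bp
  [74,82): 8 bp
  [82,92): 10 bp
  [92,101): 9 bp
  [101,108): 7 bp
  [108,117): 9 bp
  [117,124): 7 bp
  [124,133): 9 bp
  [133,147): 14 bp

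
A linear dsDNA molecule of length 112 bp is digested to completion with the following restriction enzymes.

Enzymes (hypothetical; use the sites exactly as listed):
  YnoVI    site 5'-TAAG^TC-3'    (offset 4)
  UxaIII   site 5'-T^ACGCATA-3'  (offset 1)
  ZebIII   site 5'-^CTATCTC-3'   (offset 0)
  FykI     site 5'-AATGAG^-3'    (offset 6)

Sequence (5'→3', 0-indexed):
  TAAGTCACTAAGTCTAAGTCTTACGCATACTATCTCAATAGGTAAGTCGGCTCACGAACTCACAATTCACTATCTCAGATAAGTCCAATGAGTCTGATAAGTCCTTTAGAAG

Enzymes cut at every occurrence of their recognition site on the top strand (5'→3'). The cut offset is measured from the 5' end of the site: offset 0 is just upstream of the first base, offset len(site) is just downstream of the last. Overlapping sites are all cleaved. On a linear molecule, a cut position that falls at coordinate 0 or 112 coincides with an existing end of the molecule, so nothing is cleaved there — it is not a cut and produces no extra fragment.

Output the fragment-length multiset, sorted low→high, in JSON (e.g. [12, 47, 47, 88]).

[4,4,6,7,8,9,9,11,14,17,23]

Scan for sites:
  YnoVI (TAAGTC, off=4): starts [0, 8, 14, 42, 79, 97] → cuts [4, 12, 18, 46, 83, 101]
  UxaIII (TACGCATA, off=1): starts [21] → cuts [22]
  ZebIII (CTATCTC, off=0): starts [29, 69] → cuts [29, 69]
  FykI (AATGAG, off=6): starts [86] → cuts [92]

All cut coordinates (distinct, sorted): [4, 12, 18, 22, 29, 46, 69, 83, 92, 101]

Fragment lengths:
  [0,4): 4 bp
  [4,12): 8 bp
  [12,18): 6 bp
  [18,22): 4 bp
  [22,29): 7 bp
  [29,46): 17 bp
  [46,69): 23 bp
  [69,83): 14 bp
  [83,92): 9 bp
  [92,101): 9 bp
  [101,112): 11 bp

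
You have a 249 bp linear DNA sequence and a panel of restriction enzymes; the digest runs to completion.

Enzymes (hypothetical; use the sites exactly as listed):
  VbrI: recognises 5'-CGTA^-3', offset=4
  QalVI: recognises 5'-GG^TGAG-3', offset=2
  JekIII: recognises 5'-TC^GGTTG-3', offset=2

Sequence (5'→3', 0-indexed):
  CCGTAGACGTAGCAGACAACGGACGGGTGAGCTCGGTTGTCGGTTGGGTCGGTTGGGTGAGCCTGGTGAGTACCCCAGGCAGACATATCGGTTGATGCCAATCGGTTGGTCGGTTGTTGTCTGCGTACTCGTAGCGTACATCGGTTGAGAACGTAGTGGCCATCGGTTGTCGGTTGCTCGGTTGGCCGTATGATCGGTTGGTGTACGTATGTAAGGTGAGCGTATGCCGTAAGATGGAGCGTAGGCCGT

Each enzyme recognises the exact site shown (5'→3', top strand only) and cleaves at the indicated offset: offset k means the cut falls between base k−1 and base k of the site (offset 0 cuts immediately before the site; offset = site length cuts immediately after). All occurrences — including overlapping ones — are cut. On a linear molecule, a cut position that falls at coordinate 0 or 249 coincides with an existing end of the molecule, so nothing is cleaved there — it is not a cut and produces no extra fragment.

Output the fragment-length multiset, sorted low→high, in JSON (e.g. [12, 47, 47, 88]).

Scan for sites:
  VbrI CGTA/4: at [1, 7, 123, 129, 134, 151, 186, 205, 220, 227, 239] ⇒ [5, 11, 127, 133, 138, 155, 190, 209, 224, 231, 243]
  QalVI GGTGAG/2: at [25, 55, 64, 214] ⇒ [27, 57, 66, 216]
  JekIII TCGGTTG/2: at [32, 39, 48, 87, 101, 109, 140, 162, 169, 177, 193] ⇒ [34, 41, 50, 89, 103, 111, 142, 164, 171, 179, 195]

All cut coordinates (distinct, sorted): [5, 11, 27, 34, 41, 50, 57, 66, 89, 103, 111, 127, 133, 138, 142, 155, 164, 171, 179, 190, 195, 209, 216, 224, 231, 243]

Fragment lengths:
  [0,5): 5 bp
  [5,11): 6 bp
  [11,27): 16 bp
  [27,34): 7 bp
  [34,41): 7 bp
  [41,50): 9 bp
  [50,57): 7 bp
  [57,66): 9 bp
  [66,89): 23 bp
  [89,103): 14 bp
  [103,111): 8 bp
  [111,127): 16 bp
  [127,133): 6 bp
  [133,138): 5 bp
  [138,142): 4 bp
  [142,155): 13 bp
  [155,164): 9 bp
  [164,171): 7 bp
  [171,179): 8 bp
  [179,190): 11 bp
  [190,195): 5 bp
  [195,209): 14 bp
  [209,216): 7 bp
  [216,224): 8 bp
  [224,231): 7 bp
  [231,243): 12 bp
  [243,249): 6 bp

[4,5,5,5,6,6,6,7,7,7,7,7,7,8,8,8,9,9,9,11,12,13,14,14,16,16,23]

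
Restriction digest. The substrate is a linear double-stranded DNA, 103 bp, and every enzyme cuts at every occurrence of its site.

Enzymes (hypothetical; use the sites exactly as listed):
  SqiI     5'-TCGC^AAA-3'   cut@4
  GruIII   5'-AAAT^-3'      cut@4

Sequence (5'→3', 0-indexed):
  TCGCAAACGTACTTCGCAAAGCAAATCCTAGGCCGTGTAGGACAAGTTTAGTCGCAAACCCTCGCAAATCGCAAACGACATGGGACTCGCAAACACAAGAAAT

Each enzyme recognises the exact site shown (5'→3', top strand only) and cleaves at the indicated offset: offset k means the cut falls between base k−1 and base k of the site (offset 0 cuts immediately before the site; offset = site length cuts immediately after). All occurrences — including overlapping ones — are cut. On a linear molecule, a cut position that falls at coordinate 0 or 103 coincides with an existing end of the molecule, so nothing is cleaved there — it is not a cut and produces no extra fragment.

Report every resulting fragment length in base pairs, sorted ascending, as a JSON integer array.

[3,4,4,9,10,13,13,18,29]

Site scan:
  SqiI (TCGCAAA, off=4): starts [0, 13, 51, 61, 68, 86] → cuts [4, 17, 55, 65, 72, 90]
  GruIII (AAAT, off=4): starts [22, 65, 99] → cuts [26, 69] (position 103 is a terminus of the linear molecule — no cut)

Pooled cuts: [4, 17, 26, 55, 65, 69, 72, 90]

Fragments:
  [0,4): 4 bp
  [4,17): 13 bp
  [17,26): 9 bp
  [26,55): 29 bp
  [55,65): 10 bp
  [65,69): 4 bp
  [69,72): 3 bp
  [72,90): 18 bp
  [90,103): 13 bp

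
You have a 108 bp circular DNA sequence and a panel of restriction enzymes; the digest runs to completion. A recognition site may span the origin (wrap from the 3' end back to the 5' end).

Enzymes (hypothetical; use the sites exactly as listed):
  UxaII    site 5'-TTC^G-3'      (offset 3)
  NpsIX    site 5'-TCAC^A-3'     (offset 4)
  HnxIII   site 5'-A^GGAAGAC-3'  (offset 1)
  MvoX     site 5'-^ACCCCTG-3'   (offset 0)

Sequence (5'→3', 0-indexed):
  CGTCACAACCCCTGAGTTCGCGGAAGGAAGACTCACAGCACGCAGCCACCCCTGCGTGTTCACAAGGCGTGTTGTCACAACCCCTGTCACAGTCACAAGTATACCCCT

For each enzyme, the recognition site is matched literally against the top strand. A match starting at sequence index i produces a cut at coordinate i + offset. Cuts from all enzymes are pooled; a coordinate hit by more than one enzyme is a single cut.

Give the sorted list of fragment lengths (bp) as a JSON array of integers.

[1,1,6,6,11,11,11,12,15,16,18]

Per-enzyme occurrences:
  UxaII (TTCG, off=3): starts [16] → cuts [19]
  NpsIX (TCACA, off=4): starts [2, 32, 59, 74, 86, 92] → cuts [6, 36, 63, 78, 90, 96]
  HnxIII (AGGAAGAC, off=1): starts [24] → cuts [25]
  MvoX (ACCCCTG, off=0): starts [7, 47, 79] → cuts [7, 47, 79]

All cut coordinates (distinct, sorted): [6, 7, 19, 25, 36, 47, 63, 78, 79, 90, 96]

Fragments:
  6→7: 1 bp
  7→19: 12 bp
  19→25: 6 bp
  25→36: 11 bp
  36→47: 11 bp
  47→63: 16 bp
  63→78: 15 bp
  78→79: 1 bp
  79→90: 11 bp
  90→96: 6 bp
  96→6 (wrap): 108-96+6 = 18 bp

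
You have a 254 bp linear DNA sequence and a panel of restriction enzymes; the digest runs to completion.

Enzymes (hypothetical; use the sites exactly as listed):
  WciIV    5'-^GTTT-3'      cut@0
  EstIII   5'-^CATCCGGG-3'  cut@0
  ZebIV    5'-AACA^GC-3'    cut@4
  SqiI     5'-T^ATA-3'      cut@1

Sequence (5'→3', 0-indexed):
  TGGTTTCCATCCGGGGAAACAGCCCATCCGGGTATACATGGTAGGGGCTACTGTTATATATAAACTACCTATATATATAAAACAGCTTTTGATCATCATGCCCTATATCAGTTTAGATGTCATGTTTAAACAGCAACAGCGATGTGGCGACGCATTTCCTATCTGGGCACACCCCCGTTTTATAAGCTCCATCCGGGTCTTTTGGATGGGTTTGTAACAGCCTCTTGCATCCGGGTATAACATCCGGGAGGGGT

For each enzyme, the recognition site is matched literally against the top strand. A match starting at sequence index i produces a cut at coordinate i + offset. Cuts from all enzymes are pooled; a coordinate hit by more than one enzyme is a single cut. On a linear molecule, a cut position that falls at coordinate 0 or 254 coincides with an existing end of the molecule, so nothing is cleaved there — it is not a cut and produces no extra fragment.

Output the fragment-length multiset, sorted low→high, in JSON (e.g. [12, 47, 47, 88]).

Scan for sites:
  WciIV (GTTT, off=0): starts [2, 110, 123, 176, 209] → cuts [2, 110, 123, 176, 209]
  EstIII (CATCCGGG, off=0): starts [7, 24, 189, 227, 240] → cuts [7, 24, 189, 227, 240]
  ZebIV (AACAGC, off=4): starts [17, 80, 128, 134, 215] → cuts [21, 84, 132, 138, 219]
  SqiI (TATA, off=1): starts [32, 54, 56, 58, 69, 71, 73, 75, 103, 180, 235] → cuts [33, 55, 57, 59, 70, 72, 74, 76, 104, 181, 236]

Pooled cuts: [2, 7, 21, 24, 33, 55, 57, 59, 70, 72, 74, 76, 84, 104, 110, 123, 132, 138, 176, 181, 189, 209, 219, 227, 236, 240]

Fragments:
  [0,2): 2 bp
  [2,7): 5 bp
  [7,21): 14 bp
  [21,24): 3 bp
  [24,33): 9 bp
  [33,55): 22 bp
  [55,57): 2 bp
  [57,59): 2 bp
  [59,70): 11 bp
  [70,72): 2 bp
  [72,74): 2 bp
  [74,76): 2 bp
  [76,84): 8 bp
  [84,104): 20 bp
  [104,110): 6 bp
  [110,123): 13 bp
  [123,132): 9 bp
  [132,138): 6 bp
  [138,176): 38 bp
  [176,181): 5 bp
  [181,189): 8 bp
  [189,209): 20 bp
  [209,219): 10 bp
  [219,227): 8 bp
  [227,236): 9 bp
  [236,240): 4 bp
  [240,254): 14 bp

[2,2,2,2,2,2,3,4,5,5,6,6,8,8,8,9,9,9,10,11,13,14,14,20,20,22,38]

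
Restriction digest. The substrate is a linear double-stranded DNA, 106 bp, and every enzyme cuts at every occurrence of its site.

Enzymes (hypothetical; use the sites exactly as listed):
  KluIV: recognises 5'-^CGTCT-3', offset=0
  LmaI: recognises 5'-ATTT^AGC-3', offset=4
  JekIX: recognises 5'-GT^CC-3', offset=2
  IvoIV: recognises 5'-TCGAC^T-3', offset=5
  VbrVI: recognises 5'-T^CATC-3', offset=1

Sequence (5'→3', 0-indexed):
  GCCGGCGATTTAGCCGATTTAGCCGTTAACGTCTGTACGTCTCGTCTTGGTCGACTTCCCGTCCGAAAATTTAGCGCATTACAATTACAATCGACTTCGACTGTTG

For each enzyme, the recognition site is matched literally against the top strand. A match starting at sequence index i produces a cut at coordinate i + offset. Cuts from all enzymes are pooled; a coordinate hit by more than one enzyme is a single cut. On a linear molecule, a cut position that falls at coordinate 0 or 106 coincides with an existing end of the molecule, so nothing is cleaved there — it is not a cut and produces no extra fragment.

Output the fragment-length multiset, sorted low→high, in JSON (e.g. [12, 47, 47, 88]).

[5,5,6,7,8,9,9,10,11,13,23]

Per-enzyme occurrences:
  KluIV CGTCT/0: at [29, 37, 42] ⇒ [29, 37, 42]
  LmaI ATTTAGC/4: at [7, 16, 68] ⇒ [11, 20, 72]
  JekIX GTCC/2: at [60] ⇒ [62]
  IvoIV TCGACT/5: at [50, 90, 96] ⇒ [55, 95, 101]
  VbrVI (TCATC, off=1): no sites

All cut coordinates (distinct, sorted): [11, 20, 29, 37, 42, 55, 62, 72, 95, 101]

Fragments:
  [0,11): 11 bp
  [11,20): 9 bp
  [20,29): 9 bp
  [29,37): 8 bp
  [37,42): 5 bp
  [42,55): 13 bp
  [55,62): 7 bp
  [62,72): 10 bp
  [72,95): 23 bp
  [95,101): 6 bp
  [101,106): 5 bp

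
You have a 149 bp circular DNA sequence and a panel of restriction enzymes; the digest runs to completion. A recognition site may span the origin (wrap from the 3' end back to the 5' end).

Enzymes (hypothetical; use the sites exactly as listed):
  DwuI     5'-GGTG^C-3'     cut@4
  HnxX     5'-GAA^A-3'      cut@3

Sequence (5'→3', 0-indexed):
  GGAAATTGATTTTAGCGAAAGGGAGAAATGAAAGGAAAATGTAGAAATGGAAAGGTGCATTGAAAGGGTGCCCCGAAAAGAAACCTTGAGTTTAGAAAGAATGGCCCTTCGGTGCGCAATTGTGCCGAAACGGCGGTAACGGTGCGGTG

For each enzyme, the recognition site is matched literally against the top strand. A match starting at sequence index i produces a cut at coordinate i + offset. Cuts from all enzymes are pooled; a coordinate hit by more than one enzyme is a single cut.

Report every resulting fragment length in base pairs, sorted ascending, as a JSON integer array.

[5,5,5,5,6,6,7,7,8,9,9,15,15,15,15,17]

Scan for sites:
  DwuI (GGTGC, off=4): starts [53, 66, 110, 140] → cuts [57, 70, 114, 144]
  HnxX (GAAA, off=3): starts [1, 16, 24, 29, 34, 43, 49, 61, 74, 79, 94, 126] → cuts [4, 19, 27, 32, 37, 46, 52, 64, 77, 82, 97, 129]

Pooled cuts: [4, 19, 27, 32, 37, 46, 52, 57, 64, 70, 77, 82, 97, 114, 129, 144]

Fragments:
  4→19: 15 bp
  19→27: 8 bp
  27→32: 5 bp
  32→37: 5 bp
  37→46: 9 bp
  46→52: 6 bp
  52→57: 5 bp
  57→64: 7 bp
  64→70: 6 bp
  70→77: 7 bp
  77→82: 5 bp
  82→97: 15 bp
  97→114: 17 bp
  114→129: 15 bp
  129→144: 15 bp
  144→4 (wrap): 149-144+4 = 9 bp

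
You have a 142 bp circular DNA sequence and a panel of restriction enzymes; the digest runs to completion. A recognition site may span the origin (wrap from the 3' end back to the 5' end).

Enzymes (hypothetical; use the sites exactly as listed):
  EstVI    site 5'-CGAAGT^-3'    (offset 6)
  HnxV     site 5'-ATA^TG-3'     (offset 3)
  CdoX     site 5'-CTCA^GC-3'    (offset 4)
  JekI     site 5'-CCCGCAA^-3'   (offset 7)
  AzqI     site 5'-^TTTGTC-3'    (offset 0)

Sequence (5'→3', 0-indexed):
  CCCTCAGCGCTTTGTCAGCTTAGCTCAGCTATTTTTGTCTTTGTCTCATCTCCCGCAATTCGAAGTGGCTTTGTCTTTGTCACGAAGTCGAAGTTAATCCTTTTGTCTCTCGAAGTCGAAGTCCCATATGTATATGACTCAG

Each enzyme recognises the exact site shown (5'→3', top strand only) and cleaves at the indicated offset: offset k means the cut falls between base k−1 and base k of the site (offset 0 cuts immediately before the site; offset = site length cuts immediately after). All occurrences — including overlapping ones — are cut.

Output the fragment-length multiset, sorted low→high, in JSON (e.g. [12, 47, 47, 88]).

[3,4,6,6,6,6,6,6,6,7,7,7,8,13,15,17,19]

Per-enzyme occurrences:
  EstVI CGAAGT/6: at [60, 82, 88, 110, 116] ⇒ [66, 88, 94, 116, 122]
  HnxV ATATG/3: at [125, 131] ⇒ [128, 134]
  CdoX CTCAGC/4: at [2, 23, 137] ⇒ [6, 27, 141]
  JekI CCCGCAA/7: at [51] ⇒ [58]
  AzqI TTTGTC/0: at [10, 33, 39, 69, 75, 101] ⇒ [10, 33, 39, 69, 75, 101]

Pooled cuts: [6, 10, 27, 33, 39, 58, 66, 69, 75, 88, 94, 101, 116, 122, 128, 134, 141]

Fragment lengths:
  6→10: 4 bp
  10→27: 17 bp
  27→33: 6 bp
  33→39: 6 bp
  39→58: 19 bp
  58→66: 8 bp
  66→69: 3 bp
  69→75: 6 bp
  75→88: 13 bp
  88→94: 6 bp
  94→101: 7 bp
  101→116: 15 bp
  116→122: 6 bp
  122→128: 6 bp
  128→134: 6 bp
  134→141: 7 bp
  141→6 (wrap): 142-141+6 = 7 bp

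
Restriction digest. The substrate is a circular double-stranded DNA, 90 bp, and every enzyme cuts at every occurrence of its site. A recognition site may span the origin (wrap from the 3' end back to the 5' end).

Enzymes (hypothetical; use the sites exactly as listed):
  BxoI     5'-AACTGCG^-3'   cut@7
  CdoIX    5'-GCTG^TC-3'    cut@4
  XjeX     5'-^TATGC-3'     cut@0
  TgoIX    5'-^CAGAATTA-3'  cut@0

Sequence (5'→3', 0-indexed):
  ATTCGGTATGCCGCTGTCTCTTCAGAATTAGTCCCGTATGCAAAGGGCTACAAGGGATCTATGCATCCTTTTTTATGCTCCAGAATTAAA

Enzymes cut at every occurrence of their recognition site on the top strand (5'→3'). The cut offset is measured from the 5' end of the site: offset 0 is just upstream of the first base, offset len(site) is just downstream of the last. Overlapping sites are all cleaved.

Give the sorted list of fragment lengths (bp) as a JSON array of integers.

Scan for sites:
  BxoI (AACTGCG, off=7): no sites
  CdoIX (GCTGTC, off=4): starts [12] → cuts [16]
  XjeX (TATGC, off=0): starts [6, 36, 59, 73] → cuts [6, 36, 59, 73]
  TgoIX (CAGAATTA, off=0): starts [22, 80] → cuts [22, 80]

Pooled cuts: [6, 16, 22, 36, 59, 73, 80]

Fragment lengths:
  6→16: 10 bp
  16→22: 6 bp
  22→36: 14 bp
  36→59: 23 bp
  59→73: 14 bp
  73→80: 7 bp
  80→6 (wrap): 90-80+6 = 16 bp

[6,7,10,14,14,16,23]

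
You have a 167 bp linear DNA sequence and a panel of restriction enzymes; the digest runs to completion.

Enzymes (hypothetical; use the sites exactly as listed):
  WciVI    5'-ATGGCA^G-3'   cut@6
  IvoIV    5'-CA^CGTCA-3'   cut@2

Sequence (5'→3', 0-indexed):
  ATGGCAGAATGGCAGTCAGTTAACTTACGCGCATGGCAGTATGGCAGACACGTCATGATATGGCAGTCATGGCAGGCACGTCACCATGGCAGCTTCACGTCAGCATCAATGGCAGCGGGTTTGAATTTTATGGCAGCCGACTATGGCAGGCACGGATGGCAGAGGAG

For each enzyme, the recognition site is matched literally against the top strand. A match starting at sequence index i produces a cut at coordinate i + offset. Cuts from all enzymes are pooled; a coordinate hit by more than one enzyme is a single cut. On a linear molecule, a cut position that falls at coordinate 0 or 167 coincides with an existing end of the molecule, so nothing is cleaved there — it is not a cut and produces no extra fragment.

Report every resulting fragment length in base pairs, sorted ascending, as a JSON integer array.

[4,4,6,6,6,8,8,9,13,13,13,15,17,21,24]

Site scan:
  WciVI ATGGCAG/6: at [0, 8, 32, 40, 59, 68, 85, 108, 129, 142, 155] ⇒ [6, 14, 38, 46, 65, 74, 91, 114, 135, 148, 161]
  IvoIV CACGTCA/2: at [48, 76, 95] ⇒ [50, 78, 97]

Pooled cuts: [6, 14, 38, 46, 50, 65, 74, 78, 91, 97, 114, 135, 148, 161]

Fragments:
  [0,6): 6 bp
  [6,14): 8 bp
  [14,38): 24 bp
  [38,46): 8 bp
  [46,50): 4 bp
  [50,65): 15 bp
  [65,74): 9 bp
  [74,78): 4 bp
  [78,91): 13 bp
  [91,97): 6 bp
  [97,114): 17 bp
  [114,135): 21 bp
  [135,148): 13 bp
  [148,161): 13 bp
  [161,167): 6 bp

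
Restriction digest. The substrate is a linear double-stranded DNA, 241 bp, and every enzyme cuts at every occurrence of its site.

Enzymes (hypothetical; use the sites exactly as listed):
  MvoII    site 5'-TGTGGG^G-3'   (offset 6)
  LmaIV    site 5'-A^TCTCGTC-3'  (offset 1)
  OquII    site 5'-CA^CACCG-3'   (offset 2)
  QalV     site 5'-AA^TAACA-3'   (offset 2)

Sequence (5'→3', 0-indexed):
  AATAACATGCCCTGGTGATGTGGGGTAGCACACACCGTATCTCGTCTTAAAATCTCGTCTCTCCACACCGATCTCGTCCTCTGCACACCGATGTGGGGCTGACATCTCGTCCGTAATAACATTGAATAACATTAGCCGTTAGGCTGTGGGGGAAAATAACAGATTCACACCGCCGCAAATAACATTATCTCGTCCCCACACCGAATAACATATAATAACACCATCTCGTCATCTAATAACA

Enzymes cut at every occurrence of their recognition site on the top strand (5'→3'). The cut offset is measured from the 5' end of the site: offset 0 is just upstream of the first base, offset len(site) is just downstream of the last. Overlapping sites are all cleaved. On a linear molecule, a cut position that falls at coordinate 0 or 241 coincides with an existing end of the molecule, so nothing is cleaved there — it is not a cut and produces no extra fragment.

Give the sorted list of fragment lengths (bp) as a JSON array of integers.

[2,5,6,6,7,7,7,8,8,8,10,10,11,11,12,12,12,13,13,13,14,22,24]

Per-enzyme occurrences:
  MvoII TGTGGGG/6: at [18, 91, 144] ⇒ [24, 97, 150]
  LmaIV ATCTCGTC/1: at [38, 51, 70, 103, 186, 222] ⇒ [39, 52, 71, 104, 187, 223]
  OquII CACACCG/2: at [30, 63, 83, 165, 196] ⇒ [32, 65, 85, 167, 198]
  QalV AATAACA/2: at [0, 114, 124, 154, 177, 203, 213, 234] ⇒ [2, 116, 126, 156, 179, 205, 215, 236]

All cut coordinates (distinct, sorted): [2, 24, 32, 39, 52, 65, 71, 85, 97, 104, 116, 126, 150, 156, 167, 179, 187, 198, 205, 215, 223, 236]

Fragments:
  [0,2): 2 bp
  [2,24): 22 bp
  [24,32): 8 bp
  [32,39): 7 bp
  [39,52): 13 bp
  [52,65): 13 bp
  [65,71): 6 bp
  [71,85): 14 bp
  [85,97): 12 bp
  [97,104): 7 bp
  [104,116): 12 bp
  [116,126): 10 bp
  [126,150): 24 bp
  [150,156): 6 bp
  [156,167): 11 bp
  [167,179): 12 bp
  [179,187): 8 bp
  [187,198): 11 bp
  [198,205): 7 bp
  [205,215): 10 bp
  [215,223): 8 bp
  [223,236): 13 bp
  [236,241): 5 bp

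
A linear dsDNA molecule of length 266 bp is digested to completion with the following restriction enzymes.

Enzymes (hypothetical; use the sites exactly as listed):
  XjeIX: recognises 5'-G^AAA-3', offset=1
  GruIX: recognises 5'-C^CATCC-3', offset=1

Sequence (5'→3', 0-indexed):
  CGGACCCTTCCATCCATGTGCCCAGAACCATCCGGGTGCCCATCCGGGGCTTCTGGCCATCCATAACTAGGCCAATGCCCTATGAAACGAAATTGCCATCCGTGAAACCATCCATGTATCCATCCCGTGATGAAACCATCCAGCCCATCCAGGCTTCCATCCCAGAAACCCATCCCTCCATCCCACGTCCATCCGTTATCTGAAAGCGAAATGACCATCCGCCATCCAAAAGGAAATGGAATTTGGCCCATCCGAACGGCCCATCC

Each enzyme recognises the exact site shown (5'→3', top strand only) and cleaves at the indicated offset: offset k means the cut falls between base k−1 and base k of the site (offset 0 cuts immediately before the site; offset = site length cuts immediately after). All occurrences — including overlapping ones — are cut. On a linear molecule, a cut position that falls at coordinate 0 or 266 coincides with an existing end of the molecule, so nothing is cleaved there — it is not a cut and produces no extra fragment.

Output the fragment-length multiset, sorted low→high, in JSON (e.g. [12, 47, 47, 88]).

[4,4,5,5,5,6,7,7,7,8,8,8,9,10,11,11,12,12,12,12,13,13,15,17,18,27]

Scan for sites:
  XjeIX GAAA/1: at [83, 88, 103, 131, 164, 201, 207, 232] ⇒ [84, 89, 104, 132, 165, 202, 208, 233]
  GruIX CCATCC/1: at [9, 27, 39, 56, 95, 107, 119, 135, 144, 156, 169, 177, 188, 214, 221, 247, 260] ⇒ [10, 28, 40, 57, 96, 108, 120, 136, 145, 157, 170, 178, 189, 215, 222, 248, 261]

All cut coordinates (distinct, sorted): [10, 28, 40, 57, 84, 89, 96, 104, 108, 120, 132, 136, 145, 157, 165, 170, 178, 189, 202, 208, 215, 222, 233, 248, 261]

Fragment lengths:
  [0,10): 10 bp
  [10,28): 18 bp
  [28,40): 12 bp
  [40,57): 17 bp
  [57,84): 27 bp
  [84,89): 5 bp
  [89,96): 7 bp
  [96,104): 8 bp
  [104,108): 4 bp
  [108,120): 12 bp
  [120,132): 12 bp
  [132,136): 4 bp
  [136,145): 9 bp
  [145,157): 12 bp
  [157,165): 8 bp
  [165,170): 5 bp
  [170,178): 8 bp
  [178,189): 11 bp
  [189,202): 13 bp
  [202,208): 6 bp
  [208,215): 7 bp
  [215,222): 7 bp
  [222,233): 11 bp
  [233,248): 15 bp
  [248,261): 13 bp
  [261,266): 5 bp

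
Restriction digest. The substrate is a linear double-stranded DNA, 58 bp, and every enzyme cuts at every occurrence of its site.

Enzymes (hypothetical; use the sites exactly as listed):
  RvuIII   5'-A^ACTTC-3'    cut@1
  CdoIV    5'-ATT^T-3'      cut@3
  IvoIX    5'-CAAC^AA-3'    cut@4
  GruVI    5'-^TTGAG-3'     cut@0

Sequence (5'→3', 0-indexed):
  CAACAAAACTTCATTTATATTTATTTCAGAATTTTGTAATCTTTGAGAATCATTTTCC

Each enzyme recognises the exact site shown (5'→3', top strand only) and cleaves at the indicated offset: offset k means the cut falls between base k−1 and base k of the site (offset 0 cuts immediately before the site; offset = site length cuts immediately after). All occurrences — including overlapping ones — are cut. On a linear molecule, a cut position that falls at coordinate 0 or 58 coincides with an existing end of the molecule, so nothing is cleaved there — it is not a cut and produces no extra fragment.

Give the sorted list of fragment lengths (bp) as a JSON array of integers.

Site scan:
  RvuIII (AACTTC, off=1): starts [6] → cuts [7]
  CdoIV (ATTT, off=3): starts [12, 18, 22, 30, 51] → cuts [15, 21, 25, 33, 54]
  IvoIX (CAACAA, off=4): starts [0] → cuts [4]
  GruVI (TTGAG, off=0): starts [42] → cuts [42]

All cut coordinates (distinct, sorted): [4, 7, 15, 21, 25, 33, 42, 54]

Fragment lengths:
  [0,4): 4 bp
  [4,7): 3 bp
  [7,15): 8 bp
  [15,21): 6 bp
  [21,25): 4 bp
  [25,33): 8 bp
  [33,42): 9 bp
  [42,54): 12 bp
  [54,58): 4 bp

[3,4,4,4,6,8,8,9,12]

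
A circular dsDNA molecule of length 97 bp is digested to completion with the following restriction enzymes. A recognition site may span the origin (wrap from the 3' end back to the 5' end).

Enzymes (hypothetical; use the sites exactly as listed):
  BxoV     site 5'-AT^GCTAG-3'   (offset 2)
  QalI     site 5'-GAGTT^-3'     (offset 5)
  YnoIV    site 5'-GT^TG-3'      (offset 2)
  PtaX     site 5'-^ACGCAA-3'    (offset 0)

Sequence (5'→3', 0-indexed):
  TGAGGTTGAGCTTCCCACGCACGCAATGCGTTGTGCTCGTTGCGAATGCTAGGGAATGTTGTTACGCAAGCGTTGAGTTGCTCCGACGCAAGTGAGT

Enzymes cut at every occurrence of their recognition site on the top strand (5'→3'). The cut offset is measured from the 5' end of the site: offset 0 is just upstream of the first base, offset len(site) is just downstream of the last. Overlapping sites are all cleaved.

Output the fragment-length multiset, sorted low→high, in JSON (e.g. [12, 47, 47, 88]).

Per-enzyme occurrences:
  BxoV ATGCTAG/2: at [45] ⇒ [47]
  QalI GAGTT/5: at [74, 93] ⇒ [1, 79]
  YnoIV GTTG/2: at [4, 29, 38, 57, 71, 76, 95] ⇒ [0, 6, 31, 40, 59, 73, 78]
  PtaX ACGCAA/0: at [20, 63, 85] ⇒ [20, 63, 85]

Pooled cuts: [0, 1, 6, 20, 31, 40, 47, 59, 63, 73, 78, 79, 85]

Fragments:
  0→1: 1 bp
  1→6: 5 bp
  6→20: 14 bp
  20→31: 11 bp
  31→40: 9 bp
  40→47: 7 bp
  47→59: 12 bp
  59→63: 4 bp
  63→73: 10 bp
  73→78: 5 bp
  78→79: 1 bp
  79→85: 6 bp
  85→0 (wrap): 97-85+0 = 12 bp

[1,1,4,5,5,6,7,9,10,11,12,12,14]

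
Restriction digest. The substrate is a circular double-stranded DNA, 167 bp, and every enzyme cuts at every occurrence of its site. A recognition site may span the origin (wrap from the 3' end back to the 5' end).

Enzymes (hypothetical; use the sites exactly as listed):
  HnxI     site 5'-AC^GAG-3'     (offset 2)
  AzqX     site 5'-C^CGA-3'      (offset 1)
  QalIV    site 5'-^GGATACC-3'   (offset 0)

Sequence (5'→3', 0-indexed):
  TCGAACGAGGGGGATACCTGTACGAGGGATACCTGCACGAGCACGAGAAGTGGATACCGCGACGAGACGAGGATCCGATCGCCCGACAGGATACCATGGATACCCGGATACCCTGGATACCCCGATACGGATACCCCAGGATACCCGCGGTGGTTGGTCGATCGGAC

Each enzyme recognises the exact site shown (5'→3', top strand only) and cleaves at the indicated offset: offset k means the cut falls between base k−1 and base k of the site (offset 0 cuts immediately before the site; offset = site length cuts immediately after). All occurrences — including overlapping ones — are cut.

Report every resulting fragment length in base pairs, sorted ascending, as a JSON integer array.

[3,5,5,5,6,6,7,7,8,8,8,9,9,10,12,12,12,35]

Scan for sites:
  HnxI (ACGAG, off=2): starts [4, 21, 36, 42, 61, 66] → cuts [6, 23, 38, 44, 63, 68]
  AzqX (CCGA, off=1): starts [74, 82, 121] → cuts [75, 83, 122]
  QalIV (GGATACC, off=0): starts [11, 26, 51, 88, 97, 105, 114, 128, 138] → cuts [11, 26, 51, 88, 97, 105, 114, 128, 138]

Pooled cuts: [6, 11, 23, 26, 38, 44, 51, 63, 68, 75, 83, 88, 97, 105, 114, 122, 128, 138]

Fragments:
  6→11: 5 bp
  11→23: 12 bp
  23→26: 3 bp
  26→38: 12 bp
  38→44: 6 bp
  44→51: 7 bp
  51→63: 12 bp
  63→68: 5 bp
  68→75: 7 bp
  75→83: 8 bp
  83→88: 5 bp
  88→97: 9 bp
  97→105: 8 bp
  105→114: 9 bp
  114→122: 8 bp
  122→128: 6 bp
  128→138: 10 bp
  138→6 (wrap): 167-138+6 = 35 bp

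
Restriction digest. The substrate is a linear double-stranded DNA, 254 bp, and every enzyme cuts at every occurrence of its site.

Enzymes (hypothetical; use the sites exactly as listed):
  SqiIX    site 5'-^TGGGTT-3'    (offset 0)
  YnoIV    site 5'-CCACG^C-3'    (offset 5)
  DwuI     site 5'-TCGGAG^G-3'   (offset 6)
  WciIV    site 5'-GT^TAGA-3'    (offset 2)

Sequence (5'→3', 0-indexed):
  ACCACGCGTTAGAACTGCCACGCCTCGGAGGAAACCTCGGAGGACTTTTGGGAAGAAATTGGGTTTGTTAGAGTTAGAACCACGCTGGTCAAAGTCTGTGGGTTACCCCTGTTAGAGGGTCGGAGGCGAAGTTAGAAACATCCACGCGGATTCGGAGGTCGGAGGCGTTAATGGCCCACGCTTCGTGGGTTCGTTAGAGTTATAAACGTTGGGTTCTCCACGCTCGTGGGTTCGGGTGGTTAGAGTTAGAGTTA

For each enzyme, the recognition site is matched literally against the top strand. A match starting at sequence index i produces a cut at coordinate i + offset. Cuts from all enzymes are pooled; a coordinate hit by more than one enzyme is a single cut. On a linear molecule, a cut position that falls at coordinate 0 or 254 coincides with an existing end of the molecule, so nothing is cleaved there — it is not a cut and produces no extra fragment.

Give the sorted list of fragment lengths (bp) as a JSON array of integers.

Site scan:
  SqiIX (TGGGTT, off=0): starts [59, 98, 185, 209, 226] → cuts [59, 98, 185, 209, 226]
  YnoIV (CCACGC, off=5): starts [1, 17, 79, 141, 175, 217] → cuts [6, 22, 84, 146, 180, 222]
  DwuI (TCGGAGG, off=6): starts [24, 36, 119, 151, 158] → cuts [30, 42, 125, 157, 164]
  WciIV (GTTAGA, off=2): starts [7, 66, 72, 110, 130, 192, 238, 244] → cuts [9, 68, 74, 112, 132, 194, 240, 246]

Pooled cuts: [6, 9, 22, 30, 42, 59, 68, 74, 84, 98, 112, 125, 132, 146, 157, 164, 180, 185, 194, 209, 222, 226, 240, 246]

Fragment lengths:
  [0,6): 6 bp
  [6,9): 3 bp
  [9,22): 13 bp
  [22,30): 8 bp
  [30,42): 12 bp
  [42,59): 17 bp
  [59,68): 9 bp
  [68,74): 6 bp
  [74,84): 10 bp
  [84,98): 14 bp
  [98,112): 14 bp
  [112,125): 13 bp
  [125,132): 7 bp
  [132,146): 14 bp
  [146,157): 11 bp
  [157,164): 7 bp
  [164,180): 16 bp
  [180,185): 5 bp
  [185,194): 9 bp
  [194,209): 15 bp
  [209,222): 13 bp
  [222,226): 4 bp
  [226,240): 14 bp
  [240,246): 6 bp
  [246,254): 8 bp

[3,4,5,6,6,6,7,7,8,8,9,9,10,11,12,13,13,13,14,14,14,14,15,16,17]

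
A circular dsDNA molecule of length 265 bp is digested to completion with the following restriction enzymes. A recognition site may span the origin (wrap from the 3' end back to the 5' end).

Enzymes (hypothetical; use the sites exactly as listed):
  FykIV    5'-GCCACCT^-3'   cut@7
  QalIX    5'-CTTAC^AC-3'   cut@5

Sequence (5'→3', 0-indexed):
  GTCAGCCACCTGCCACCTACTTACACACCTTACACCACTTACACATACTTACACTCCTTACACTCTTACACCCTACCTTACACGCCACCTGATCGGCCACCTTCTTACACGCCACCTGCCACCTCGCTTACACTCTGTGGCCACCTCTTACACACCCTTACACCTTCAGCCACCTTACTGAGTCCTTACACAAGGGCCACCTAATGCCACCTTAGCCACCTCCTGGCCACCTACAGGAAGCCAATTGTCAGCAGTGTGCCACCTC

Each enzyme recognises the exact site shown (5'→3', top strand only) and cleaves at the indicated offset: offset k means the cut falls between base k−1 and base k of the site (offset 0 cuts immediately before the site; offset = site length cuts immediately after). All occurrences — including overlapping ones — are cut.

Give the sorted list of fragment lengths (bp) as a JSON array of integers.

[5,6,6,7,7,7,8,9,9,9,9,9,9,10,10,10,11,12,12,12,13,14,14,15,32]

Per-enzyme occurrences:
  FykIV GCCACCT/7: at [4, 11, 83, 95, 110, 117, 139, 168, 195, 205, 214, 225, 257] ⇒ [11, 18, 90, 102, 117, 124, 146, 175, 202, 212, 221, 232, 264]
  QalIX CTTACAC/5: at [19, 28, 37, 47, 56, 64, 76, 103, 126, 146, 156, 184] ⇒ [24, 33, 42, 52, 61, 69, 81, 108, 131, 151, 161, 189]

Pooled cuts: [11, 18, 24, 33, 42, 52, 61, 69, 81, 90, 102, 108, 117, 124, 131, 146, 151, 161, 175, 189, 202, 212, 221, 232, 264]

Fragment lengths:
  11→18: 7 bp
  18→24: 6 bp
  24→33: 9 bp
  33→42: 9 bp
  42→52: 10 bp
  52→61: 9 bp
  61→69: 8 bp
  69→81: 12 bp
  81→90: 9 bp
  90→102: 12 bp
  102→108: 6 bp
  108→117: 9 bp
  117→124: 7 bp
  124→131: 7 bp
  131→146: 15 bp
  146→151: 5 bp
  151→161: 10 bp
  161→175: 14 bp
  175→189: 14 bp
  189→202: 13 bp
  202→212: 10 bp
  212→221: 9 bp
  221→232: 11 bp
  232→264: 32 bp
  264→11 (wrap): 265-264+11 = 12 bp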